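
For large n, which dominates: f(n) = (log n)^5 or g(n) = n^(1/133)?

g(n) = n^(1/133) grows faster: any positive power of n dominates any polylog.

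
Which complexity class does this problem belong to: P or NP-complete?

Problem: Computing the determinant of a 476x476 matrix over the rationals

This problem is in P: Gaussian elimination runs in O(n^3).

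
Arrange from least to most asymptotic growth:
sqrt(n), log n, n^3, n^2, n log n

Ordered by growth rate: log n < sqrt(n) < n log n < n^2 < n^3.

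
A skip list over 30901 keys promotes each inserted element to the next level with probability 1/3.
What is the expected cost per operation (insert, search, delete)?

Expected number of levels is O(log_3(30901)) = O(log n). A search visits O(1) expected nodes per level over O(log n) levels. Insert/delete are a search plus O(1) pointer updates per level. Expected O(log n) per operation.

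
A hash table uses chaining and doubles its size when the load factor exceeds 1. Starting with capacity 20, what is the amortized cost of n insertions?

Rehashing occurs when load exceeds 1. Total rehash cost is geometric series summing to O(n). Each insertion itself is O(1). Amortized: O(1).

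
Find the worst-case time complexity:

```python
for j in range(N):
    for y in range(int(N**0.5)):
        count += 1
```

Time complexity: O(n * sqrt(n)).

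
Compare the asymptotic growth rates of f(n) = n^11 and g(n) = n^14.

g(n) = n^14 grows faster: n^14/n^11 = n^3 -> infinity.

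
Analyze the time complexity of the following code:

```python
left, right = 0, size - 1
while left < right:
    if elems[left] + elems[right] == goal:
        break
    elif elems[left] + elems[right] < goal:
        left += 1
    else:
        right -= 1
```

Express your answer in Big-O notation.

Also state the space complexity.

Time complexity: O(n).
Space complexity: O(1).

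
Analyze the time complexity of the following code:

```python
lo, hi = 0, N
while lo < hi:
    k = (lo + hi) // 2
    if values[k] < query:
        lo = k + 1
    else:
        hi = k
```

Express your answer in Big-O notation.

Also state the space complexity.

Time complexity: O(log n).
Space complexity: O(1).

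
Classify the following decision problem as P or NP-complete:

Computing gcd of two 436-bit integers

This problem is in P: the Euclidean algorithm runs in polynomial time in the bit-length.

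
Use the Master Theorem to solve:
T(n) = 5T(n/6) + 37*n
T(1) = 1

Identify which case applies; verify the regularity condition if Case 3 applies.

a=5, b=6, f(n)=37*n.
log_6(5) = 0.8982 < 1.
f(n) = Omega(n^(0.8982+epsilon)) for some epsilon > 0, so Case 3 is the candidate.
Regularity: a*f(n/b) = 5*37*(n/6)^1 = (5/6)*37*n^1 <= c*f(n) with c = 5/6 < 1. Satisfied.
Case 3: T(n) = Theta(n).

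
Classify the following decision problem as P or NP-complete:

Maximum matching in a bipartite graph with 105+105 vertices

This problem is in P: Hopcroft-Karp runs in O(E sqrt(V)).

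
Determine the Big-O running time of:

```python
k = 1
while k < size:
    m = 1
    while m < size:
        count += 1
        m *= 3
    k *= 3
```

Time complexity: O(log^2 n).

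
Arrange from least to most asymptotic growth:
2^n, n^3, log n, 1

Ordered by growth rate: 1 < log n < n^3 < 2^n.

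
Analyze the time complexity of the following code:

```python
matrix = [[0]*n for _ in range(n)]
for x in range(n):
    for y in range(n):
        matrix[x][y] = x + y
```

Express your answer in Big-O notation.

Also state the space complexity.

Time complexity: O(n^2).
Space complexity: O(n^2).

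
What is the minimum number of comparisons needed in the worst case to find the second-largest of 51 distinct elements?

Lower bound: finding the max needs 51-1 comparisons. By the adversary weight-doubling argument, the max must personally win >= ceil(log_2(51)) = 6 comparisons; the 2nd-largest is among those 6 losers, needing 6-1 more comparisons. Total >= 51-1 + 6-1 = 55. A balanced knockout tournament achieves this.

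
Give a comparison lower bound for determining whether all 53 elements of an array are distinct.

In the algebraic decision-tree model, the YES region for element distinctness on 53 elements has 53! connected components (one per ordering). Ben-Or's theorem then gives a lower bound of Omega(log(n!)) = Omega(n log n).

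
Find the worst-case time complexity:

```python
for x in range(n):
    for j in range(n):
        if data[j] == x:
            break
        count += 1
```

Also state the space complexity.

Time complexity: O(n^2).
Space complexity: O(1).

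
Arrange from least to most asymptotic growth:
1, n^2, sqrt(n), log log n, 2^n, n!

Ordered by growth rate: 1 < log log n < sqrt(n) < n^2 < 2^n < n!.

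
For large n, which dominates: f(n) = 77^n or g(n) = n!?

g(n) = n! grows faster: n!/77^n -> infinity by Stirling.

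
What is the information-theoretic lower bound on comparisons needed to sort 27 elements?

There are 27! = 10888869450418352160768000000 possible orderings. Each comparison gives 1 bit. We need at least ceil(log_2(10888869450418352160768000000)) = 94 comparisons.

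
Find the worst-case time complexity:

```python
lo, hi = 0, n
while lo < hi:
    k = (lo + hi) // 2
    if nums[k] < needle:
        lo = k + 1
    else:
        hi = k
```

Time complexity: O(log n).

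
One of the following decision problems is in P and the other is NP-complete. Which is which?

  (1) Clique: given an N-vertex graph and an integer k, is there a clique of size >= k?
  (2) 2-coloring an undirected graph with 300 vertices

(1) is NP-complete: complement of Independent Set / Vertex Cover (with k part of the input).
(2) is P: 2-coloring is bipartiteness testing via BFS, O(V+E).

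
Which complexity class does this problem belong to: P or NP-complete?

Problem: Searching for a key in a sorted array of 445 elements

This problem is in P: binary search runs in O(log n).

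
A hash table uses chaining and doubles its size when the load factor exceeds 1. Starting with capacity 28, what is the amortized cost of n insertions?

Rehashing occurs when load exceeds 1. Total rehash cost is geometric series summing to O(n). Each insertion itself is O(1). Amortized: O(1).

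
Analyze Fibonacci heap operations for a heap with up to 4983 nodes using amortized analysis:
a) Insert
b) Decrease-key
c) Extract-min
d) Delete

Fibonacci heaps use lazy consolidation. Potential function Phi = t + 2m (t = number of trees, m = marked nodes).
- Insert: O(1) actual, Delta Phi = +1 (one new tree) => O(1) amortized.
- Decrease-key: with c cascading cuts, actual cost is O(c); Delta Phi <= c - 2(c-1) + 2 = 4 - c (c new trees; >= c-1 marks cleared; <= 1 new mark). Amortized O(c) + (4 - c) = O(1).
- Extract-min: O(D(n) + t) actual; consolidation drops t to <= D(n)+1, so Delta Phi pays for the t term. D(n) = O(log n) for n = 4983 => O(log n) amortized.
- Delete: decrease-key to -inf then extract-min = O(log n).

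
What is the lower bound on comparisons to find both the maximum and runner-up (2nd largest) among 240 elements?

Lower bound: finding the max needs 240-1 comparisons. By an adversary weight-doubling argument, the maximum element must personally win at least ceil(log_2(240)) = 8 comparisons in any correct algorithm. The 2nd largest is among those 8 direct losers, and distinguishing it requires 8-1 more comparisons. Total >= 240-1 + 8-1 = 246. A balanced tournament achieves this bound exactly.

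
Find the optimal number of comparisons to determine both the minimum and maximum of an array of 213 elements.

Naive approach: 424 comparisons (212 for max + 212 for min).
Optimal: Compare elements in pairs first (floor(n/2) = 106 comparisons), then find max among winners and min among losers (106 comparisons each).
Total: ceil(3n/2) - 2 = 318 comparisons. An adversary argument shows this is also a lower bound.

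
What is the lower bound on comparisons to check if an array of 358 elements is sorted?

To verify 358 elements are sorted, we must compare each consecutive pair. Skipping any pair allows an adversary to swap them. Therefore 357 comparisons are necessary and sufficient.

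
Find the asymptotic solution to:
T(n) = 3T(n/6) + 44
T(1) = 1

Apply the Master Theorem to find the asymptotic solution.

a=3, b=6, f(n)=44. log_6(3) = 0.6131. Case 1 of Master Theorem: T(n) = O(n^0.6131).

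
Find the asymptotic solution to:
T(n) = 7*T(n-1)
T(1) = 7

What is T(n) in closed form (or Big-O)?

Each step multiplies by 7. T(n) = T(1)*7^(n-1) = 7*7^(n-1).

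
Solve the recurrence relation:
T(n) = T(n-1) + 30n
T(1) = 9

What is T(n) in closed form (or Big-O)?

Unrolling: T(n) = 9 + 30*(2 + 3 + ... + n) = 9 + 30*(n(n+1)/2 - 1) = O(n^2).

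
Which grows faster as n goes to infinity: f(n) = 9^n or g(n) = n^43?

f(n) = 9^n grows faster: any exponential with base > 1 dominates every polynomial.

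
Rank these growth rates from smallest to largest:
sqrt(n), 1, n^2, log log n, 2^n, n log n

Ordered by growth rate: 1 < log log n < sqrt(n) < n log n < n^2 < 2^n.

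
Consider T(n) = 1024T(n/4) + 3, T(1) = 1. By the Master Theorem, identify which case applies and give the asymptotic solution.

a=1024, b=4, f(n)=3.
log_4(1024) = 5 > 0.
Since f(n) = O(n^0) is polynomially smaller than n^5, Case 1 applies.
T(n) = Theta(n^5).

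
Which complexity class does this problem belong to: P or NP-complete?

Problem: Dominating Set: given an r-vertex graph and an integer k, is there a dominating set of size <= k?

This problem is NP-complete: reduces from Set Cover (with k part of the input).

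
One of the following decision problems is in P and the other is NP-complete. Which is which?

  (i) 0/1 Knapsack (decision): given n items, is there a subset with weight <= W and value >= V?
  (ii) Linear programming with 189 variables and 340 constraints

(i) is NP-complete: reduces from Subset Sum.
(ii) is P: the ellipsoid and interior-point methods run in polynomial time.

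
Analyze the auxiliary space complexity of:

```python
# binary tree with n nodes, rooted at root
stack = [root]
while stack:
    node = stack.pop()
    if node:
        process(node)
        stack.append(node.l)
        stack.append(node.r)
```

Space complexity: O(n).
Auxiliary storage grows linearly with the input size n in the worst case.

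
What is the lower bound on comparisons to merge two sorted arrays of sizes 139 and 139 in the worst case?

Adversary: with |139 - 139| <= 1 the inputs can be fully interleaved so that every adjacent pair in the merged output comes from different arrays. Then each of the 277 adjacent pairs must be directly compared, or the algorithm cannot determine their relative order. Standard merge meets this bound.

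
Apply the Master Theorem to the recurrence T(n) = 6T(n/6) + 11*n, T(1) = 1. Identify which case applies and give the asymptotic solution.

a=6, b=6, f(n)=11*n.
log_6(6) = 1, so n^(log_b(a)) = n.
f(n) = Theta(n), so Case 2 applies.
T(n) = Theta(n log n).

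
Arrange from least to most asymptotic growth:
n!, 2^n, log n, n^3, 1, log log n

Ordered by growth rate: 1 < log log n < log n < n^3 < 2^n < n!.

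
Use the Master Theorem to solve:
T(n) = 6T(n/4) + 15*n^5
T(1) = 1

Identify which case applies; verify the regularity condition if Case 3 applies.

a=6, b=4, f(n)=15*n^5.
log_4(6) = 1.292 < 5.
f(n) = Omega(n^(1.292+epsilon)) for some epsilon > 0, so Case 3 is the candidate.
Regularity: a*f(n/b) = 6*15*(n/4)^5 = (6/1024)*15*n^5 <= c*f(n) with c = 6/1024 < 1. Satisfied.
Case 3: T(n) = Theta(n^5).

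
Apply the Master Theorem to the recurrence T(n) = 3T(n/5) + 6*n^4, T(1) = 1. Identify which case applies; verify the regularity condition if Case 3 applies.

a=3, b=5, f(n)=6*n^4.
log_5(3) = 0.6826 < 4.
f(n) = Omega(n^(0.6826+epsilon)) for some epsilon > 0, so Case 3 is the candidate.
Regularity: a*f(n/b) = 3*6*(n/5)^4 = (3/625)*6*n^4 <= c*f(n) with c = 3/625 < 1. Satisfied.
Case 3: T(n) = Theta(n^4).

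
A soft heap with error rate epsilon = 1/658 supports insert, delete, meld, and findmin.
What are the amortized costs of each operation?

Soft heaps (Chazelle) allow up to an epsilon = 1/658 fraction of elements to have corrupted (raised) keys. Insert is O(log(1/epsilon)) = O(log 658) amortized -- the structure maintains heap-ordered binary trees of rank bounded by O(log(1/epsilon)). Meld concatenates root lists: O(1) amortized. Delete and findmin are O(1) amortized.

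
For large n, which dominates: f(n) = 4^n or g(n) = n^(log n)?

f(n) = 4^n grows faster: take logs: log(n^(log n)) = (log n)^2, log(4^n) = n log 4; n dominates (log n)^2.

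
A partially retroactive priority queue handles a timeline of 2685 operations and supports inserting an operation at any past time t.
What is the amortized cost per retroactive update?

Partially retroactive priority queues (Demaine-Iacono-Langerman) allow updates at past times with queries only at the present. With a balanced BST over the m = 2685 timeline events tracking bridges, each retroactive insert or delete is O(log m) amortized.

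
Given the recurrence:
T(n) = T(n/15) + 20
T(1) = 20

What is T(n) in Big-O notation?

Each step divides n by 15 and adds 20. After log_15(n) steps, T(n) = O(log n).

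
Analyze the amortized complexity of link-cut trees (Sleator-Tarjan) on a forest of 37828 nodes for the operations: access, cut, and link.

Link-cut trees represent the forest using splay trees over preferred paths. With potential Phi = sum over nodes of log(size of virtual subtree), each access on 37828 nodes is O(log 37828) = O(log n) amortized by the splay-tree access lemma. Cut and link are O(1) plus one access.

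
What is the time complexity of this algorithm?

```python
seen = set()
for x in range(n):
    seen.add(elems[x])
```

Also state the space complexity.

Time complexity: O(n).
Space complexity: O(n).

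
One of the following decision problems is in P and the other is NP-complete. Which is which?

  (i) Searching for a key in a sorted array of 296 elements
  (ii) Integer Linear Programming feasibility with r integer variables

(i) is P: binary search runs in O(log n).
(ii) is NP-complete: ILP feasibility is NP-complete (LP relaxation is in P).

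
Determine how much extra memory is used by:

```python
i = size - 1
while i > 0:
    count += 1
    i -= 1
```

Space complexity: O(1).
Only a constant amount of auxiliary storage is used; nothing grows with n.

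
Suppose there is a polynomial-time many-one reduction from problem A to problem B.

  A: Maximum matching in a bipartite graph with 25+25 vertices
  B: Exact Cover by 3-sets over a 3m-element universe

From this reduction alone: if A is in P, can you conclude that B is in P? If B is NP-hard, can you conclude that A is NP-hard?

A poly-time reduction A <=_p B transfers tractability DOWN (B easy => A easy) and hardness UP (A hard => B hard), not the reverse.
From A in P, the reduction alone does NOT give B in P: any problem in P trivially reduces to SAT, yet SAT is not known to be in P.
From B NP-hard, the reduction alone does NOT give A NP-hard: again, easy problems reduce to hard ones.
(Here in fact A is P and B is NP-complete.)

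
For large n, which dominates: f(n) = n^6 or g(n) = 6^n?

g(n) = 6^n grows faster: any exponential with base > 1 dominates every polynomial.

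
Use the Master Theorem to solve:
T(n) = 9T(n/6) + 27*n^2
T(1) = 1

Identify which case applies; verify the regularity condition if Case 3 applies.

a=9, b=6, f(n)=27*n^2.
log_6(9) = 1.226 < 2.
f(n) = Omega(n^(1.226+epsilon)) for some epsilon > 0, so Case 3 is the candidate.
Regularity: a*f(n/b) = 9*27*(n/6)^2 = (9/36)*27*n^2 <= c*f(n) with c = 9/36 < 1. Satisfied.
Case 3: T(n) = Theta(n^2).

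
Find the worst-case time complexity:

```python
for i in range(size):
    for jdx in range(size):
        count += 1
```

Time complexity: O(n^2).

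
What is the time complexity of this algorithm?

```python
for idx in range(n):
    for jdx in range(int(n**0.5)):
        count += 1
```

Time complexity: O(n * sqrt(n)).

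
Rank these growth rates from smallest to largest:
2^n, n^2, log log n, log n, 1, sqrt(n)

Ordered by growth rate: 1 < log log n < log n < sqrt(n) < n^2 < 2^n.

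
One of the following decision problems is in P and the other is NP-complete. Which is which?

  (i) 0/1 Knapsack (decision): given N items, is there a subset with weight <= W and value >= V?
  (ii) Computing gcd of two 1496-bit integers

(i) is NP-complete: reduces from Subset Sum.
(ii) is P: the Euclidean algorithm runs in polynomial time in the bit-length.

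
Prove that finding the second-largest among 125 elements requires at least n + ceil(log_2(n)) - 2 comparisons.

Lower bound (adversary): identifying the maximum requires 125-1 comparisons (each eliminates one candidate). Assign weight 1 to each element; on each comparison the adversary lets the heavier side win and gives it the loser's weight. The max ends with weight 125, but each comparison it wins at most doubles its weight, so the max must win >= ceil(log_2(125)) = 7 comparisons. The second-largest is one of those 7 direct losers to the max, and identifying which one is largest needs >= 7-1 further comparisons. Total >= 125-1 + 7-1 = 130.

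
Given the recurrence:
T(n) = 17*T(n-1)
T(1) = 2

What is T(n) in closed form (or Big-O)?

Each step multiplies by 17. T(n) = T(1)*17^(n-1) = 2*17^(n-1).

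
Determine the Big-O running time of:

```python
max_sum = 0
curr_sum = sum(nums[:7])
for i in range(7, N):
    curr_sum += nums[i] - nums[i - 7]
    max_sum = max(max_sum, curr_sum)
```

Time complexity: O(n).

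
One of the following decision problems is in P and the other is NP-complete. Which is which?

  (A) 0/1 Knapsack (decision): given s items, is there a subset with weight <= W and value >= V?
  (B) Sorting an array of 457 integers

(A) is NP-complete: reduces from Subset Sum.
(B) is P: merge sort runs in O(n log n).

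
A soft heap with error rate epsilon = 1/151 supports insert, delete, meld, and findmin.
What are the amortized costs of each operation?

Soft heaps (Chazelle) allow up to an epsilon = 1/151 fraction of elements to have corrupted (raised) keys. Insert is O(log(1/epsilon)) = O(log 151) amortized -- the structure maintains heap-ordered binary trees of rank bounded by O(log(1/epsilon)). Meld concatenates root lists: O(1) amortized. Delete and findmin are O(1) amortized.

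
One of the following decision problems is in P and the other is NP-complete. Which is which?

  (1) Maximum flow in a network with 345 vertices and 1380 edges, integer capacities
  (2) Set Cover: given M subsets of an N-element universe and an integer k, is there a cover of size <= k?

(1) is P: Edmonds-Karp / push-relabel run in polynomial time.
(2) is NP-complete: one of Karp's 21 NP-complete problems (with k part of the input).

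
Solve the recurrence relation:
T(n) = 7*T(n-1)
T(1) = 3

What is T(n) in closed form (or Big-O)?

Each step multiplies by 7. T(n) = T(1)*7^(n-1) = 3*7^(n-1).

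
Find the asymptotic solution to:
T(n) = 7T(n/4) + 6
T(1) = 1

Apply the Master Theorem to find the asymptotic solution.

a=7, b=4, f(n)=6. log_4(7) = 1.404. Case 1 of Master Theorem: T(n) = O(n^1.404).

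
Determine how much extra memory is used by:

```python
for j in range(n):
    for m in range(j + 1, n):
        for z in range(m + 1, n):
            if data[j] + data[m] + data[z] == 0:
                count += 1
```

Space complexity: O(1).
Only a constant amount of auxiliary storage is used; nothing grows with n.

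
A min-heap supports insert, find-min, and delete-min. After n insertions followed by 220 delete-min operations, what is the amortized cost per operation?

Insert takes O(log n) worst case. Delete-min takes O(log n). Over a sequence of n inserts and 220 delete-mins, total cost is O((n + 220) log n). Amortized per operation: O(log n).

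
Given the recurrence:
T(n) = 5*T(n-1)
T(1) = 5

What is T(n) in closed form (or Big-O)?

Each step multiplies by 5. T(n) = T(1)*5^(n-1) = 5*5^(n-1).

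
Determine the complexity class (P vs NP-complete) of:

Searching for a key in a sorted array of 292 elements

This problem is in P: binary search runs in O(log n).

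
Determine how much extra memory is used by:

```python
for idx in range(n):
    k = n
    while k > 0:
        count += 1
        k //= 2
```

Space complexity: O(1).
Only a constant amount of auxiliary storage is used; nothing grows with n.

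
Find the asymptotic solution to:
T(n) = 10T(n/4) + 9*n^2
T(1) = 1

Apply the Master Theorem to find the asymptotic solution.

a=10, b=4, f(n)=9*n^2. log_4(10) = 1.661 < 2. Case 3: T(n) = O(n^2).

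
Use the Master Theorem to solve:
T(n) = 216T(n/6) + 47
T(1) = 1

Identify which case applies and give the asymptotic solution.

a=216, b=6, f(n)=47.
log_6(216) = 3 > 0.
Since f(n) = O(n^0) is polynomially smaller than n^3, Case 1 applies.
T(n) = Theta(n^3).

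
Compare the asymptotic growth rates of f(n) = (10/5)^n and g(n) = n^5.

f(n) = (10/5)^n grows faster: (10/5)^n is exponential with base 10/5 > 1, dominating every polynomial.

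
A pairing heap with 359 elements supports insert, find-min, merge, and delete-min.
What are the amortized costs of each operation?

Pairing heaps are self-adjusting heap-ordered trees. Insert and merge link two roots: O(1). Find-min reads the root: O(1). Delete-min removes the root, then pairs children in two passes; amortized cost is O(log 359) = O(log n).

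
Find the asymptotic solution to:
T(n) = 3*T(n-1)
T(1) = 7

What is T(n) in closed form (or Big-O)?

Each step multiplies by 3. T(n) = T(1)*3^(n-1) = 7*3^(n-1).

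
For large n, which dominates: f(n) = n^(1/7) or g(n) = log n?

f(n) = n^(1/7) grows faster: any positive power of n dominates log n.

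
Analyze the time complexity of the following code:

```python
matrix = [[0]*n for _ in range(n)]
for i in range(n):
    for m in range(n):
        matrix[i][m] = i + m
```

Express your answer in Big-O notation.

Time complexity: O(n^2).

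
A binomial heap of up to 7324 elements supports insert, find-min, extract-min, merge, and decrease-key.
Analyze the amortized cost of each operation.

A binomial heap with n <= 7324 elements has at most floor(log_2 7324) + 1 = 13 trees. Using potential Phi = number of trees: Insert adds one tree, but cascading merges reduce count -- amortized O(1). Find-min reads the cached minimum pointer: O(1). Extract-min creates O(log n) new trees: O(log n). Merge combines tree lists: O(log n). Decrease-key sifts the element up its tree of height <= log n: O(log n).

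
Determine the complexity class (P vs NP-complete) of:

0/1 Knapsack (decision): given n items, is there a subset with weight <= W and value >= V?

This problem is NP-complete: reduces from Subset Sum.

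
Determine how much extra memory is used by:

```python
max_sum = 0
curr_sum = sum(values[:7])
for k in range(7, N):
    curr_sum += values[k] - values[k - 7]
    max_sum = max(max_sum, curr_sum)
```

Space complexity: O(1).
Only a constant amount of auxiliary storage is used; nothing grows with n.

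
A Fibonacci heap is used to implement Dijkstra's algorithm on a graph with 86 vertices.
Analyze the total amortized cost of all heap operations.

Dijkstra performs 86 insert, 86 extract-min, and at most E decrease-key operations. With Fibonacci heap: insert O(1) amortized, extract-min O(log n) amortized, decrease-key O(1) amortized. Total with n = 86: O(n * 1 + n * log n + E * 1) = O(n log n + E).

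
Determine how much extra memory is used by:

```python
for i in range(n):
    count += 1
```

Space complexity: O(1).
Only a constant amount of auxiliary storage is used; nothing grows with n.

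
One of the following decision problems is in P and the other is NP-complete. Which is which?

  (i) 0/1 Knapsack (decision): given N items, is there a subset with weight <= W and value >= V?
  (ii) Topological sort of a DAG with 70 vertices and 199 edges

(i) is NP-complete: reduces from Subset Sum.
(ii) is P: DFS-based topological sort runs in O(V+E).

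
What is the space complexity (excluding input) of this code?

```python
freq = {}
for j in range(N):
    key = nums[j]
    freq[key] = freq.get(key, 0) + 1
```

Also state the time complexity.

Space complexity: O(n).
Auxiliary storage grows linearly with the input size n in the worst case.
Time complexity: O(n).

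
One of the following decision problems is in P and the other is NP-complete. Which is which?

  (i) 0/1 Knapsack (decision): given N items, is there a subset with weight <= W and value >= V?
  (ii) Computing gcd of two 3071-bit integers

(i) is NP-complete: reduces from Subset Sum.
(ii) is P: the Euclidean algorithm runs in polynomial time in the bit-length.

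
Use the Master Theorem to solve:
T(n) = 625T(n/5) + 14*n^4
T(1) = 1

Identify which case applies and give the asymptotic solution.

a=625, b=5, f(n)=14*n^4.
log_5(625) = 4, so n^(log_b(a)) = n^4.
f(n) = Theta(n^4), so Case 2 applies.
T(n) = Theta(n^4 log n).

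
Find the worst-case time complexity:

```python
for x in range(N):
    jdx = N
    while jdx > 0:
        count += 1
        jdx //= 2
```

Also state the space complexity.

Time complexity: O(n log n).
Space complexity: O(1).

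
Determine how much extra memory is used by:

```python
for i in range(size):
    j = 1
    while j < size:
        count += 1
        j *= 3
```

Space complexity: O(1).
Only a constant amount of auxiliary storage is used; nothing grows with n.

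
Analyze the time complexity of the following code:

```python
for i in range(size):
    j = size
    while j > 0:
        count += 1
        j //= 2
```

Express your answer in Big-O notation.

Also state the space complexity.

Time complexity: O(n log n).
Space complexity: O(1).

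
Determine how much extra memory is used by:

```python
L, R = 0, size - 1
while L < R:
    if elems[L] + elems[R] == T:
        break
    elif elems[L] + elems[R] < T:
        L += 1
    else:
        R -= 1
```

Space complexity: O(1).
Only a constant amount of auxiliary storage is used; nothing grows with n.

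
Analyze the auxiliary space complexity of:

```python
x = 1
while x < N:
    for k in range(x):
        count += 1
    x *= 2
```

Space complexity: O(1).
Only a constant amount of auxiliary storage is used; nothing grows with n.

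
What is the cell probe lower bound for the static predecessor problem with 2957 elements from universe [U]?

The Patrascu-Thorup lower bound shows any data structure on n = 2957 elements using O(n * polylog(n)) space requires Omega(log log U) query time. van Emde Boas trees achieve O(log log U) with O(U) space.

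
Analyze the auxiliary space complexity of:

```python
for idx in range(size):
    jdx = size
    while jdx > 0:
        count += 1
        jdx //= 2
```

Space complexity: O(1).
Only a constant amount of auxiliary storage is used; nothing grows with n.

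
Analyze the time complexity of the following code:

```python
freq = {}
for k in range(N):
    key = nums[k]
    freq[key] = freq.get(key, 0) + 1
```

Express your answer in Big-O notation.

Time complexity: O(n).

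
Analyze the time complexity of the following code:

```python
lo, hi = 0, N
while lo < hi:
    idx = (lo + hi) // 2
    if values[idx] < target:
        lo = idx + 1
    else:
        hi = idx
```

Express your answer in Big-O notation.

Time complexity: O(log n).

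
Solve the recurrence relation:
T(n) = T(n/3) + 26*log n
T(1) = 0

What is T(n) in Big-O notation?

Each of the log_3(n) levels adds O(log n). T(n) = O(log^2 n).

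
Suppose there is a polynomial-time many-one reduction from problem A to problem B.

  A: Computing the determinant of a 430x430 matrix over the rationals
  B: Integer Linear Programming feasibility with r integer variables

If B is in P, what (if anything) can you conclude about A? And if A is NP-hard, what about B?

A poly-time reduction A <=_p B means any A-instance can be transformed to a B-instance in poly time.
If B is in P: compose the reduction with B's poly-time algorithm to solve A in poly time, so A is in P.
If A is NP-hard: every NP problem reduces to A, which reduces to B; composing reductions, every NP problem reduces to B, so B is NP-hard.
(Here in fact A is P and B is NP-complete.)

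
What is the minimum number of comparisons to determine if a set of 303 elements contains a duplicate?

Determining if 303 elements are all distinct requires Omega(n log n) comparisons in the comparison model. This follows from the element distinctness lower bound.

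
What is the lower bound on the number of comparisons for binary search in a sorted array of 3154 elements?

With 3154 possible positions, we need at least ceil(log_2(3154)) = 12 comparisons. Each comparison splits the remaining candidates by at most half.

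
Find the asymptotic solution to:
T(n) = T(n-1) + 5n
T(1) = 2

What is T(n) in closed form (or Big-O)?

Unrolling: T(n) = 2 + 5*(2 + 3 + ... + n) = 2 + 5*(n(n+1)/2 - 1) = O(n^2).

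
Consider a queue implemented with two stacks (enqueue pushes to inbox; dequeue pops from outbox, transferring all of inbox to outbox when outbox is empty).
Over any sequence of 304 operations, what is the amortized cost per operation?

Each element is pushed to inbox once, popped once, pushed to outbox once, and popped once: 4 unit operations over its lifetime. Over 304 operations the total work is O(304). Amortized O(1) per enqueue/dequeue.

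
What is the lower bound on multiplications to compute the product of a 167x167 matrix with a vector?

A 167x167 matrix-vector product has 167 inner products of length 167. Output depends on all 167^2 = 27889 matrix entries. At least 27889 multiplications needed.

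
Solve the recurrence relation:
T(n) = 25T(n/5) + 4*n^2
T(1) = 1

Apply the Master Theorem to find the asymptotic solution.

a=25, b=5, f(n)=4*n^2. log_5(25) = 2. Case 2: T(n) = O(n^2 log n).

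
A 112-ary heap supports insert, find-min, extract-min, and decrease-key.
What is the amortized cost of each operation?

The 112-ary heap has height O(log_112 n). Insert sifts up: O(log_112 n). Find-min reads the root: O(1). Extract-min sifts down comparing 112 children per level: O(112 * log_112 n). Decrease-key sifts up: O(log_112 n).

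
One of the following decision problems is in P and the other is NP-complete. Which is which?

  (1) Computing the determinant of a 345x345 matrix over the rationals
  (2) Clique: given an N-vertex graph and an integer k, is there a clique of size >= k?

(1) is P: Gaussian elimination runs in O(n^3).
(2) is NP-complete: complement of Independent Set / Vertex Cover (with k part of the input).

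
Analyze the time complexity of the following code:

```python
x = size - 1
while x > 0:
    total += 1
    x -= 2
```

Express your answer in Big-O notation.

Time complexity: O(n).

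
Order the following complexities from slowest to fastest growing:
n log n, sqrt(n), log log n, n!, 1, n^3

Ordered by growth rate: 1 < log log n < sqrt(n) < n log n < n^3 < n!.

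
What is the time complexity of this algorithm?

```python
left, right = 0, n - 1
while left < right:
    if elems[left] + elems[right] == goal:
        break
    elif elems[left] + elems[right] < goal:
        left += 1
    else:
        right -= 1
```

Time complexity: O(n).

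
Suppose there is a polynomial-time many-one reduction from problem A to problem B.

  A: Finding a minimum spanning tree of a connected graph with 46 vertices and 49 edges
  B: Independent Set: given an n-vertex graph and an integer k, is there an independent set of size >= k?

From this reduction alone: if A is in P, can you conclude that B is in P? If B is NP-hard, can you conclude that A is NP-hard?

A poly-time reduction A <=_p B transfers tractability DOWN (B easy => A easy) and hardness UP (A hard => B hard), not the reverse.
From A in P, the reduction alone does NOT give B in P: any problem in P trivially reduces to SAT, yet SAT is not known to be in P.
From B NP-hard, the reduction alone does NOT give A NP-hard: again, easy problems reduce to hard ones.
(Here in fact A is P and B is NP-complete.)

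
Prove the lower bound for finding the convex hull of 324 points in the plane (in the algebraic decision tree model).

Reduction from sorting: given 324 numbers x_1,...,x_{324}, map x_i to the point (x_i, x_i^2) on the parabola y = x^2. All points are on the convex hull, and walking the hull gives them in sorted x-order. Since sorting requires Omega(n log n), so does planar convex hull.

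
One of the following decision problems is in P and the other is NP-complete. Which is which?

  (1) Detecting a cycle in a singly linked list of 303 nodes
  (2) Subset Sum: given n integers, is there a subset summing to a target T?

(1) is P: Floyd's tortoise-and-hare runs in O(n) time, O(1) space.
(2) is NP-complete: one of Karp's 21 NP-complete problems.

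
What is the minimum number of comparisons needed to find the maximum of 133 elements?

Finding the maximum requires 132 comparisons. Each comparison eliminates exactly one candidate. With 133 candidates, we need 132 eliminations.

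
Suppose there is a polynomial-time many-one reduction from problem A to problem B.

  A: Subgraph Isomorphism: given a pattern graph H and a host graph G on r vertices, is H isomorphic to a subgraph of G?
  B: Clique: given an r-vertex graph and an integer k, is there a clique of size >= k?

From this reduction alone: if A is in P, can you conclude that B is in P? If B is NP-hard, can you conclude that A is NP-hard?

A poly-time reduction A <=_p B transfers tractability DOWN (B easy => A easy) and hardness UP (A hard => B hard), not the reverse.
From A in P, the reduction alone does NOT give B in P: any problem in P trivially reduces to SAT, yet SAT is not known to be in P.
From B NP-hard, the reduction alone does NOT give A NP-hard: again, easy problems reduce to hard ones.
(Here in fact A is NP-complete and B is NP-complete.)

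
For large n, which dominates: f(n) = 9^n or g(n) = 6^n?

f(n) = 9^n grows faster: (9/6)^n -> infinity since 9/6 > 1.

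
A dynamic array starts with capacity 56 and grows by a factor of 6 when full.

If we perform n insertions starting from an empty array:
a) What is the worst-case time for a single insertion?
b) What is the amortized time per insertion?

(a) Worst-case single insertion: O(n) -- when the array is full at capacity c, the resize copies all c elements, and c can be Theta(n).
(b) Resizes happen at sizes 56, 336, 2016, ... Total copy cost for n insertions: 56 + 336 + ... = O(n) (geometric series with ratio 1/6). Amortized cost per insertion: O(n)/n = O(1).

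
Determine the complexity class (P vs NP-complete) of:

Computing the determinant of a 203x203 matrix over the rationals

This problem is in P: Gaussian elimination runs in O(n^3).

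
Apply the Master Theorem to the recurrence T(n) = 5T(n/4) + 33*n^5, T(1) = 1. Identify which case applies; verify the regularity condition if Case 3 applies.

a=5, b=4, f(n)=33*n^5.
log_4(5) = 1.161 < 5.
f(n) = Omega(n^(1.161+epsilon)) for some epsilon > 0, so Case 3 is the candidate.
Regularity: a*f(n/b) = 5*33*(n/4)^5 = (5/1024)*33*n^5 <= c*f(n) with c = 5/1024 < 1. Satisfied.
Case 3: T(n) = Theta(n^5).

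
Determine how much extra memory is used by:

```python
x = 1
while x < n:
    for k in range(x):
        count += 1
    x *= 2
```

Space complexity: O(1).
Only a constant amount of auxiliary storage is used; nothing grows with n.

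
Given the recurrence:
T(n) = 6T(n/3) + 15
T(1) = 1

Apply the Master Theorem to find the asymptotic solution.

a=6, b=3, f(n)=15. log_3(6) = 1.631. Case 1 of Master Theorem: T(n) = O(n^1.631).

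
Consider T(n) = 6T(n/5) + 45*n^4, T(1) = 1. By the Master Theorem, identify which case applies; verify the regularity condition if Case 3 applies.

a=6, b=5, f(n)=45*n^4.
log_5(6) = 1.113 < 4.
f(n) = Omega(n^(1.113+epsilon)) for some epsilon > 0, so Case 3 is the candidate.
Regularity: a*f(n/b) = 6*45*(n/5)^4 = (6/625)*45*n^4 <= c*f(n) with c = 6/625 < 1. Satisfied.
Case 3: T(n) = Theta(n^4).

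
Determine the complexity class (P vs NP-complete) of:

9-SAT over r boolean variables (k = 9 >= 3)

This problem is NP-complete: 3-SAT is NP-complete (Cook-Levin); k-SAT for k>=3 reduces from 3-SAT.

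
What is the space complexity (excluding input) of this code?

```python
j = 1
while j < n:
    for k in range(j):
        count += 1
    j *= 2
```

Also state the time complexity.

Space complexity: O(1).
Only a constant amount of auxiliary storage is used; nothing grows with n.
Time complexity: O(n).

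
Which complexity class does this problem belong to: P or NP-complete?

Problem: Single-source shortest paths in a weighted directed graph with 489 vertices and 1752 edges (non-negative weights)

This problem is in P: Dijkstra's algorithm runs in O((V+E) log V).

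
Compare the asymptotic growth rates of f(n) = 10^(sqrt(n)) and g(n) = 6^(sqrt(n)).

f(n) = 10^(sqrt(n)) grows faster: ratio is (10/6)^(sqrt(n)) -> infinity since 10/6 > 1.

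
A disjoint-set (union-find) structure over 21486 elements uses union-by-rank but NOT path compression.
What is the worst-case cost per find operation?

Union-by-rank alone keeps every tree's height <= log_2(21486) ~= 14.4. Each find traverses from a node to its root, costing O(height) = O(log n). Without path compression this bound is tight.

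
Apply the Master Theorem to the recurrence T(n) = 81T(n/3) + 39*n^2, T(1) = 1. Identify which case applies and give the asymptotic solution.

a=81, b=3, f(n)=39*n^2.
log_3(81) = 4 > 2.
Since f(n) = O(n^2) is polynomially smaller than n^4, Case 1 applies.
T(n) = Theta(n^4).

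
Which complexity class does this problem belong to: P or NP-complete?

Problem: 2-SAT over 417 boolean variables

This problem is in P: 2-SAT is solvable in linear time via implication-graph SCCs.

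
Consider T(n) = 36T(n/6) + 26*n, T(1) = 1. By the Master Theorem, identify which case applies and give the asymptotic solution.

a=36, b=6, f(n)=26*n.
log_6(36) = 2 > 1.
Since f(n) = O(n^1) is polynomially smaller than n^2, Case 1 applies.
T(n) = Theta(n^2).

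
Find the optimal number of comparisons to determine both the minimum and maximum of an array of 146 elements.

Naive approach: 290 comparisons (145 for max + 145 for min).
Optimal: Compare elements in pairs first (floor(n/2) = 73 comparisons), then find max among winners and min among losers (72 comparisons each).
Total: ceil(3n/2) - 2 = 217 comparisons. An adversary argument shows this is also a lower bound.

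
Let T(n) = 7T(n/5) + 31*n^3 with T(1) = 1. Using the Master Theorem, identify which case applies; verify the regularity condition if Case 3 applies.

a=7, b=5, f(n)=31*n^3.
log_5(7) = 1.209 < 3.
f(n) = Omega(n^(1.209+epsilon)) for some epsilon > 0, so Case 3 is the candidate.
Regularity: a*f(n/b) = 7*31*(n/5)^3 = (7/125)*31*n^3 <= c*f(n) with c = 7/125 < 1. Satisfied.
Case 3: T(n) = Theta(n^3).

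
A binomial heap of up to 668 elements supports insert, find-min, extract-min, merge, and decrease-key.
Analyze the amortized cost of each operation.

A binomial heap with n <= 668 elements has at most floor(log_2 668) + 1 = 10 trees. Using potential Phi = number of trees: Insert adds one tree, but cascading merges reduce count -- amortized O(1). Find-min reads the cached minimum pointer: O(1). Extract-min creates O(log n) new trees: O(log n). Merge combines tree lists: O(log n). Decrease-key sifts the element up its tree of height <= log n: O(log n).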